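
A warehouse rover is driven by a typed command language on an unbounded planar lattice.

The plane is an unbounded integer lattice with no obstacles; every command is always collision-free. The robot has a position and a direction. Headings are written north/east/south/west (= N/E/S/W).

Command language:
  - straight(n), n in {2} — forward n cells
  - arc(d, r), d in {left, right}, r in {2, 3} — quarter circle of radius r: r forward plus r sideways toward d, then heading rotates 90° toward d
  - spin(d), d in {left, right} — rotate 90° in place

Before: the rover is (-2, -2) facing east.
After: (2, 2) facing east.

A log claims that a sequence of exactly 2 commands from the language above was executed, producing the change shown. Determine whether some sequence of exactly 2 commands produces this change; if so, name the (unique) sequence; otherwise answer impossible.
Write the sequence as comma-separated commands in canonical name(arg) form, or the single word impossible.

key: heading stays E — rotations cancel among the 2 commands
initial: (-2, -2) facing east
[1] after arc(left, 2): (0, 0) facing north
[2] after arc(right, 2): (2, 2) facing east
no other 2-command option fits: unique.

arc(left, 2), arc(right, 2)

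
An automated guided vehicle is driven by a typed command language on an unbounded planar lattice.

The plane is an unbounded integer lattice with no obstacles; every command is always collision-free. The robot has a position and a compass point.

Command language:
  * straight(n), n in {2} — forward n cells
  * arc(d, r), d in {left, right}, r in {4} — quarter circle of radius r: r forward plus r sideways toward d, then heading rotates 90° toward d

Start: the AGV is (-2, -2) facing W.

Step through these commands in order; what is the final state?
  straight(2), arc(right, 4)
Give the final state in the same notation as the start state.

initial: (-2, -2) facing W
step 1 (straight(2)): (-4, -2) facing W
step 2 (arc(right, 4)): (-8, 2) facing N

(-8, 2) facing N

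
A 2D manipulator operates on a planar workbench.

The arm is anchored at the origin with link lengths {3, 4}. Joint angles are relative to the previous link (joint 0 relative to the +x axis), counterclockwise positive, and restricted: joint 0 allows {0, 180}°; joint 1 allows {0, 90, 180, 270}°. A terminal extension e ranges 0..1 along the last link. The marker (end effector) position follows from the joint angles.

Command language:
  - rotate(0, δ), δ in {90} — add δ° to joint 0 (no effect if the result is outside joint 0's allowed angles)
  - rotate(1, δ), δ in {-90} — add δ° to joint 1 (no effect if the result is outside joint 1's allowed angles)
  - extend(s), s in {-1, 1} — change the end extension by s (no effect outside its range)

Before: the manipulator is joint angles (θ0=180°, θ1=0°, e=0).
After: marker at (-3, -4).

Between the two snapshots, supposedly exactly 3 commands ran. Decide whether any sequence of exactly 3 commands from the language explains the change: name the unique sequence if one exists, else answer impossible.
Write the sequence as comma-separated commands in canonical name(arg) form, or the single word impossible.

rotate(1, -90), rotate(1, -90), rotate(1, -90)

t0: joint angles (θ0=180°, θ1=0°, e=0)
1. rotate(1, -90) → joint angles (θ0=180°, θ1=270°, e=0)
2. rotate(1, -90) → joint angles (θ0=180°, θ1=180°, e=0)
3. rotate(1, -90) → joint angles (θ0=180°, θ1=90°, e=0)
no rival 3-sequence matches.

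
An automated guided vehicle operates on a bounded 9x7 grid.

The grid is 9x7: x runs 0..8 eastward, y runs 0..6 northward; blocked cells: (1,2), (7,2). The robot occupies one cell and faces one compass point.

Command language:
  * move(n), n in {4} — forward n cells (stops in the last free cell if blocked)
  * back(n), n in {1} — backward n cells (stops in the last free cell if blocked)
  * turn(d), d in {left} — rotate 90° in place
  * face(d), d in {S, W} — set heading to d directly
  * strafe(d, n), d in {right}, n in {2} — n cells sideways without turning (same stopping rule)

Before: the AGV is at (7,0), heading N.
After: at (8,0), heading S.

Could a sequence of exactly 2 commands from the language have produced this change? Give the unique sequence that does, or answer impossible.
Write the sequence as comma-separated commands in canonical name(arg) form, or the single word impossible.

key: running face(S) before strafe(right, 2) would end elsewhere — order is forced
start: at (7,0), heading N
step 1 (strafe(right, 2)): at (8,0), heading N
step 2 (face(S)): at (8,0), heading S
all 36 alternatives checked — unique.

strafe(right, 2), face(S)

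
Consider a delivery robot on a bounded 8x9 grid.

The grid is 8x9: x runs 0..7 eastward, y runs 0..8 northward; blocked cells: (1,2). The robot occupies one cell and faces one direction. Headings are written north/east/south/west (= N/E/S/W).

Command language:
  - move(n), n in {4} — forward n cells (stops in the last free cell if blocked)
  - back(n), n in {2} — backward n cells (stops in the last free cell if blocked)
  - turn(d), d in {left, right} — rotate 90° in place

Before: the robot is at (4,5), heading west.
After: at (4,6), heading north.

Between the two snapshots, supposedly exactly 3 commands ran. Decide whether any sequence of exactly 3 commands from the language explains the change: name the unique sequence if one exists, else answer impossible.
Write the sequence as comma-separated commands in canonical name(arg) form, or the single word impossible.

key: running back(2) before turn(right) would end elsewhere — order is forced
initial: at (4,5), heading west
1. turn(right) → at (4,5), heading north
2. move(4) → at (4,8), heading north
3. back(2) → at (4,6), heading north
all 64 alternatives checked — unique.

turn(right), move(4), back(2)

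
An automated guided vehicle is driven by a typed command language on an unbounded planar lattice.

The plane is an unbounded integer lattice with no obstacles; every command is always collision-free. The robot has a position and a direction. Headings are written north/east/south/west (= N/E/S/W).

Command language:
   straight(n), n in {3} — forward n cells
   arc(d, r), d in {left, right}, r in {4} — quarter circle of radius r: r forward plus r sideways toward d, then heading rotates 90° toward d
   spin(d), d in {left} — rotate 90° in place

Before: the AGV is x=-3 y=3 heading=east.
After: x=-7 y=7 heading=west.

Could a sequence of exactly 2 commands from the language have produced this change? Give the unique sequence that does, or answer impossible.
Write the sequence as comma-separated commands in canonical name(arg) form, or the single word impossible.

spin(left), arc(left, 4)

key: position moved to (-7,7) AND the heading swung to W — translation plus rotation needed
initial: x=-3 y=3 heading=east
t=1 spin(left) ⇒ x=-3 y=3 heading=north
t=2 arc(left, 4) ⇒ x=-7 y=7 heading=west
no rival 2-sequence matches.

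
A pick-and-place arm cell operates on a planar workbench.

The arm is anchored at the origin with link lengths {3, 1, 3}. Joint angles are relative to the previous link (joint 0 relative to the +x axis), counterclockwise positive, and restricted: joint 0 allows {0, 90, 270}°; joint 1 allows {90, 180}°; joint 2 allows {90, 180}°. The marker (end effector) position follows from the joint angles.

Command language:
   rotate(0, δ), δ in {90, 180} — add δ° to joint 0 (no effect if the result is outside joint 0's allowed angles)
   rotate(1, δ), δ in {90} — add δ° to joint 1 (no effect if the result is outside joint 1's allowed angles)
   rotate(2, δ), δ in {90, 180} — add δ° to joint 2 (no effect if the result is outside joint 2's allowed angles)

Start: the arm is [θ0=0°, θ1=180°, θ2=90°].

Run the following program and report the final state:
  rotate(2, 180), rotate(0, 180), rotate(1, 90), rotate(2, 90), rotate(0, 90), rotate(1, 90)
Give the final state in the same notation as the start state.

t0: [θ0=0°, θ1=180°, θ2=90°]
1. rotate(2, 180) → [θ0=0°, θ1=180°, θ2=90°]
2. rotate(0, 180) → [θ0=0°, θ1=180°, θ2=90°]
3. rotate(1, 90) → [θ0=0°, θ1=180°, θ2=90°]
4. rotate(2, 90) → [θ0=0°, θ1=180°, θ2=180°]
5. rotate(0, 90) → [θ0=90°, θ1=180°, θ2=180°]
6. rotate(1, 90) → [θ0=90°, θ1=180°, θ2=180°]

[θ0=90°, θ1=180°, θ2=180°]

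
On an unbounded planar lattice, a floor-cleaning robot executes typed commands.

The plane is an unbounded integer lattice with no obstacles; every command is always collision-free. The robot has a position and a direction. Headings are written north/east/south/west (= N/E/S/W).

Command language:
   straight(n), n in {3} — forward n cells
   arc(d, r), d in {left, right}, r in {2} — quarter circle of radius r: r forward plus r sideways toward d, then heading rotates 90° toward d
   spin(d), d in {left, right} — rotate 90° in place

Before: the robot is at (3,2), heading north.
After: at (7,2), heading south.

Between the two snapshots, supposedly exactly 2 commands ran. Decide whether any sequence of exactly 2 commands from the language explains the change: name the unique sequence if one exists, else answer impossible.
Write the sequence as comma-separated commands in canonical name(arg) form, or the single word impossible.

arc(right, 2), arc(right, 2)

key: position moved to (7,2) AND the heading swung to S — translation plus rotation needed
begin: at (3,2), heading north
t=1 arc(right, 2) ⇒ at (5,4), heading east
t=2 arc(right, 2) ⇒ at (7,2), heading south
all 25 alternatives checked — unique.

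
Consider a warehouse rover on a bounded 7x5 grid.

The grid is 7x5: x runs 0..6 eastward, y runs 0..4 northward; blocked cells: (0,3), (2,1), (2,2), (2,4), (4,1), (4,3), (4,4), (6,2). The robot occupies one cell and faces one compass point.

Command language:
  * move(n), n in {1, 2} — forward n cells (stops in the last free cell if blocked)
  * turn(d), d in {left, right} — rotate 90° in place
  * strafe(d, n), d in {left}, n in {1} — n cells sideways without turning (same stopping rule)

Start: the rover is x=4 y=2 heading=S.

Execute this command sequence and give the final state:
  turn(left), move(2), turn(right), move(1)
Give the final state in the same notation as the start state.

x=5 y=1 heading=S

begin: x=4 y=2 heading=S
t=1 turn(left) ⇒ x=4 y=2 heading=E
t=2 move(2) ⇒ x=5 y=2 heading=E
t=3 turn(right) ⇒ x=5 y=2 heading=S
t=4 move(1) ⇒ x=5 y=1 heading=S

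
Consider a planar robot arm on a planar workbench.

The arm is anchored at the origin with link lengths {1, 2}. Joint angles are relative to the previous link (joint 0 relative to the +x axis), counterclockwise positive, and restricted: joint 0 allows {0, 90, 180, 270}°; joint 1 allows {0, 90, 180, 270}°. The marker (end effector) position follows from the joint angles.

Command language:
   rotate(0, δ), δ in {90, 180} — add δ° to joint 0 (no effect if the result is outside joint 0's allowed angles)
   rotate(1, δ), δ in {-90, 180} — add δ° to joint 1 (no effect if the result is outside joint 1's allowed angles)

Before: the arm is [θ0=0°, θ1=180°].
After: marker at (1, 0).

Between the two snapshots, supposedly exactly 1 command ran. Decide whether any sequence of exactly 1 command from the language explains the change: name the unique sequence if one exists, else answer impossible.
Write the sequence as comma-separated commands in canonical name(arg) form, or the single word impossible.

start: [θ0=0°, θ1=180°]
t=1 rotate(0, 180) ⇒ [θ0=180°, θ1=180°]
all 4 alternatives checked — unique.

rotate(0, 180)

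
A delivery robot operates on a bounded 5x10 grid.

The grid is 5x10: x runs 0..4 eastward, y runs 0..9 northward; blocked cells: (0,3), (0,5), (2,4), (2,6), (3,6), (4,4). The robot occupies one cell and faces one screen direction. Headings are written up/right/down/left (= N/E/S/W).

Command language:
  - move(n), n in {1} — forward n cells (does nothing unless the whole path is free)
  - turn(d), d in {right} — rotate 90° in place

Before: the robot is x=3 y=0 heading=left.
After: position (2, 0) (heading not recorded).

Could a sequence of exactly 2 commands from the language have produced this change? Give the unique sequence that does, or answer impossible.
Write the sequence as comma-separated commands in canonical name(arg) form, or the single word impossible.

move(1), turn(right)

key: order matters: swapping move(1) and turn(right) lands elsewhere
begin: x=3 y=0 heading=left
step 1 (move(1)): x=2 y=0 heading=left
step 2 (turn(right)): x=2 y=0 heading=up
no other 2-command option fits: unique.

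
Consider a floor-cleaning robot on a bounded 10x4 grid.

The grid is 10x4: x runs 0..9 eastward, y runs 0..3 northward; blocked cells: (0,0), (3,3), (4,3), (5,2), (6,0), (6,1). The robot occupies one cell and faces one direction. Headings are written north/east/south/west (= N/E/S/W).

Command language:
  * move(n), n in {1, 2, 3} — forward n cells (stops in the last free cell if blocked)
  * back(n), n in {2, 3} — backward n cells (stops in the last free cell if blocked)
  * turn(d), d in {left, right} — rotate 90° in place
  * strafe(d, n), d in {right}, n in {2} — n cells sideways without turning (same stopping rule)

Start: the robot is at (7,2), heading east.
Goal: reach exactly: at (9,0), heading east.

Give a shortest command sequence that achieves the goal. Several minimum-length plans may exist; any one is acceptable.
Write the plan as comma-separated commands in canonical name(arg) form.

move(3), strafe(right, 2)

begin: at (7,2), heading east
1. move(3) → at (9,2), heading east
2. strafe(right, 2) → at (9,0), heading east
nothing shorter than 2 reaches the goal.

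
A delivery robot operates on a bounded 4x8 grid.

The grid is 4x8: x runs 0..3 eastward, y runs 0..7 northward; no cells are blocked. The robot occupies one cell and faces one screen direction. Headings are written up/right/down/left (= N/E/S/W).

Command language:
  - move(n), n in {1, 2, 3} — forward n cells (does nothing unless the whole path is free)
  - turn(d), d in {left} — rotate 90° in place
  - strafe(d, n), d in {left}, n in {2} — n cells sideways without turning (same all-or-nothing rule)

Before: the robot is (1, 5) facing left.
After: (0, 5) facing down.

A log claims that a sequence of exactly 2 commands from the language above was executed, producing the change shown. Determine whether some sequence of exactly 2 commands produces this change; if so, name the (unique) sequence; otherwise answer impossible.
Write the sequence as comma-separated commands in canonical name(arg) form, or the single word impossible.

move(1), turn(left)

key: cell and facing (now S) both changed — the 2 commands mix motion and turning
initial: (1, 5) facing left
[1] after move(1): (0, 5) facing left
[2] after turn(left): (0, 5) facing down
uniquely the one of 25 2-step routes that fits.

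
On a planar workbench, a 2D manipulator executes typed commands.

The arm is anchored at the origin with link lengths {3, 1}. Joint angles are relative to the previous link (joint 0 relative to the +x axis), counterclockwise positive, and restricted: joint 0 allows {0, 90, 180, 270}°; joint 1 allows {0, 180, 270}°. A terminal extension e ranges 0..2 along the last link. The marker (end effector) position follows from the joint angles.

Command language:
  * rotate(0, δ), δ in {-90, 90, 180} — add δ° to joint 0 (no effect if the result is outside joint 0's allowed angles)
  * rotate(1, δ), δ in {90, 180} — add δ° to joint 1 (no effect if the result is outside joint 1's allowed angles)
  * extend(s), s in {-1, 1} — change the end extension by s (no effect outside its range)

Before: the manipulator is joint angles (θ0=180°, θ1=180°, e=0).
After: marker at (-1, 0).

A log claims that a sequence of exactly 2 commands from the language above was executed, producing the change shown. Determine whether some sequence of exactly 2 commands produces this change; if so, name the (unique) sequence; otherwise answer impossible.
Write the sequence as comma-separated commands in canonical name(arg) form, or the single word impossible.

key: order matters: swapping extend(-1) and extend(1) lands elsewhere
t0: joint angles (θ0=180°, θ1=180°, e=0)
[1] after extend(-1): joint angles (θ0=180°, θ1=180°, e=0)
[2] after extend(1): joint angles (θ0=180°, θ1=180°, e=1)
all 49 alternatives checked — unique.

extend(-1), extend(1)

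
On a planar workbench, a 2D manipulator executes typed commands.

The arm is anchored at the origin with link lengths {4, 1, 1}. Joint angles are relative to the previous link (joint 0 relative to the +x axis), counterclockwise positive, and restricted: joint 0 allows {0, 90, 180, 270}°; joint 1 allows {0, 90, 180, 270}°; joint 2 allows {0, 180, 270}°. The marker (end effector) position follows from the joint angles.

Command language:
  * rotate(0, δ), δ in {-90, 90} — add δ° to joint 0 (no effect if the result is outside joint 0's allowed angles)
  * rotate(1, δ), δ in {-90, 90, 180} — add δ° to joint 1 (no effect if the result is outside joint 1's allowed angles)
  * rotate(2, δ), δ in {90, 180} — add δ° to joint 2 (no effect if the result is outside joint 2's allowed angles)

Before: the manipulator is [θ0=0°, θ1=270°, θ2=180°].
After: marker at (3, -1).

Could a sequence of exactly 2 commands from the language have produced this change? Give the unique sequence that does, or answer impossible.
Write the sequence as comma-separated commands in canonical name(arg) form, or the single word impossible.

rotate(2, 90), rotate(2, 180)

key: running rotate(2, 180) before rotate(2, 90) would end elsewhere — order is forced
t0: [θ0=0°, θ1=270°, θ2=180°]
t=1 rotate(2, 90) ⇒ [θ0=0°, θ1=270°, θ2=270°]
t=2 rotate(2, 180) ⇒ [θ0=0°, θ1=270°, θ2=270°]
uniquely the one of 49 2-step routes that fits.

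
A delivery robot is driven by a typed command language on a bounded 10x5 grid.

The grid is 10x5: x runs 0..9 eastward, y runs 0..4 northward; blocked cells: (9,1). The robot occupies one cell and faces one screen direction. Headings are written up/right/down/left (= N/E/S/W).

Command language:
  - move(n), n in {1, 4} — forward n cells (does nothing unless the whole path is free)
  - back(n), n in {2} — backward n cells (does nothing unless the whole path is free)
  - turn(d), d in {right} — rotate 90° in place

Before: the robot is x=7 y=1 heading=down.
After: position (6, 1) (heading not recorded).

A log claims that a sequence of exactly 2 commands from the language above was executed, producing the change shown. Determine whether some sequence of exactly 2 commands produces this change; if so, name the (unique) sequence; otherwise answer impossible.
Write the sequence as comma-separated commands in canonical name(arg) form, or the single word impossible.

key: order matters: swapping turn(right) and move(1) lands elsewhere
from: x=7 y=1 heading=down
[1] after turn(right): x=7 y=1 heading=left
[2] after move(1): x=6 y=1 heading=left
all 16 alternatives checked — unique.

turn(right), move(1)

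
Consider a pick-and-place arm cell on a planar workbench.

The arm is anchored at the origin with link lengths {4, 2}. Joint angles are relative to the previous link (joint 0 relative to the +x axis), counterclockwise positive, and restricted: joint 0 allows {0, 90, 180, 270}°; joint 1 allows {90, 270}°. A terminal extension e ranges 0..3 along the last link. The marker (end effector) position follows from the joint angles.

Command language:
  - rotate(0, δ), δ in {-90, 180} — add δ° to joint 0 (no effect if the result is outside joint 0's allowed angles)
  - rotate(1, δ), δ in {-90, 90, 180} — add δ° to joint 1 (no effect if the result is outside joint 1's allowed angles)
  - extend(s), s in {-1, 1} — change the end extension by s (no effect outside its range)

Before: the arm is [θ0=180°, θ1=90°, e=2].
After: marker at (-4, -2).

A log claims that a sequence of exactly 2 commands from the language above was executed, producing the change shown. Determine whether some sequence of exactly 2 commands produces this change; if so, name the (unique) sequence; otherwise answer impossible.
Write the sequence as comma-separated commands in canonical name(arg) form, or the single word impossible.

extend(-1), extend(-1)

initial: [θ0=180°, θ1=90°, e=2]
t=1 extend(-1) ⇒ [θ0=180°, θ1=90°, e=1]
t=2 extend(-1) ⇒ [θ0=180°, θ1=90°, e=0]
uniquely the one of 49 2-step routes that fits.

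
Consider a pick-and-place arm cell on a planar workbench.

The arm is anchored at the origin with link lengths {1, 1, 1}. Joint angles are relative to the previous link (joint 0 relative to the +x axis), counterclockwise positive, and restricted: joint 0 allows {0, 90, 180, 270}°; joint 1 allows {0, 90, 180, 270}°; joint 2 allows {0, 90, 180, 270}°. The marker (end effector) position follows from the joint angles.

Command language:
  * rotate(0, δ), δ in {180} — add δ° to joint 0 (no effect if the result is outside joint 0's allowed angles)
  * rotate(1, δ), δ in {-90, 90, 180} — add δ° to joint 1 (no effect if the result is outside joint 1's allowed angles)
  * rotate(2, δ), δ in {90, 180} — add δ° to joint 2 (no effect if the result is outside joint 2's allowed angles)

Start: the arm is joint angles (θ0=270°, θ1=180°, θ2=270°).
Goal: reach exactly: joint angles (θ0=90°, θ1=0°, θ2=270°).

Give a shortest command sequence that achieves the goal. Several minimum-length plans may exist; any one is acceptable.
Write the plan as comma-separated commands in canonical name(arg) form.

initial: joint angles (θ0=270°, θ1=180°, θ2=270°)
1. rotate(0, 180) → joint angles (θ0=90°, θ1=180°, θ2=270°)
2. rotate(1, 180) → joint angles (θ0=90°, θ1=0°, θ2=270°)
shorter routes all fall short; 2 is best.

rotate(0, 180), rotate(1, 180)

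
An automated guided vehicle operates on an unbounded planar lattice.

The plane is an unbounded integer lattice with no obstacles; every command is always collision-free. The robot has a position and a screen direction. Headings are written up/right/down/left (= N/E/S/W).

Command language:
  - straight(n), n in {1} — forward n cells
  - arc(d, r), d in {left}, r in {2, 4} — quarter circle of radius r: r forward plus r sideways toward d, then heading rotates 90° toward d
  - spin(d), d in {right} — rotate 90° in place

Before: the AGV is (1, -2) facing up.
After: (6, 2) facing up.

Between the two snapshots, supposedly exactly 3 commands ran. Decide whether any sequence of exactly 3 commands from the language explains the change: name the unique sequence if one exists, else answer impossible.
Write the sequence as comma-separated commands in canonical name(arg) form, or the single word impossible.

key: order matters: swapping spin(right) and arc(left, 4) lands elsewhere
start: (1, -2) facing up
t=1 spin(right) ⇒ (1, -2) facing right
t=2 straight(1) ⇒ (2, -2) facing right
t=3 arc(left, 4) ⇒ (6, 2) facing up
no rival 3-sequence matches.

spin(right), straight(1), arc(left, 4)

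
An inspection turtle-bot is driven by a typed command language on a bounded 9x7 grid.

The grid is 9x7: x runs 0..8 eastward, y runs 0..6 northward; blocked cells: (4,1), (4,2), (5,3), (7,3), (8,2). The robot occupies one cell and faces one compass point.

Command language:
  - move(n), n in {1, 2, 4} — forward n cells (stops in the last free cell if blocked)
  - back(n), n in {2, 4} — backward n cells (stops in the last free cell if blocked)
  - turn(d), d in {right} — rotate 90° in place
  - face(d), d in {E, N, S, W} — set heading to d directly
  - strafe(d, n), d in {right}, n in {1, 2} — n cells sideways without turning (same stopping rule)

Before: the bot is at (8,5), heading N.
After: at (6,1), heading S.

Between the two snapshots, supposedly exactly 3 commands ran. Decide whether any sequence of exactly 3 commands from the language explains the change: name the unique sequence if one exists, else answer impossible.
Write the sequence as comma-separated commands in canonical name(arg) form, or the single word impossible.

face(S), strafe(right, 2), move(4)

key: running move(4) before face(S) would end elsewhere — order is forced
initial: at (8,5), heading N
[1] after face(S): at (8,5), heading S
[2] after strafe(right, 2): at (6,5), heading S
[3] after move(4): at (6,1), heading S
no other 3-command option fits: unique.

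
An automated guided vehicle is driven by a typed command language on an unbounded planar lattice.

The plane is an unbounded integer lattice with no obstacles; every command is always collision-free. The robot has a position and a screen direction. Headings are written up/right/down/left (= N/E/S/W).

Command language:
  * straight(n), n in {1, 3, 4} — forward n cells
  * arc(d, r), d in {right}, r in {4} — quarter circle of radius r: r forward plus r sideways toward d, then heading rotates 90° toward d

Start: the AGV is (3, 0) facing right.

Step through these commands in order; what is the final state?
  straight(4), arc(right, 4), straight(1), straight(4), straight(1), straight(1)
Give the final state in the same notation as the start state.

(11, -11) facing down

begin: (3, 0) facing right
t=1 straight(4) ⇒ (7, 0) facing right
t=2 arc(right, 4) ⇒ (11, -4) facing down
t=3 straight(1) ⇒ (11, -5) facing down
t=4 straight(4) ⇒ (11, -9) facing down
t=5 straight(1) ⇒ (11, -10) facing down
t=6 straight(1) ⇒ (11, -11) facing down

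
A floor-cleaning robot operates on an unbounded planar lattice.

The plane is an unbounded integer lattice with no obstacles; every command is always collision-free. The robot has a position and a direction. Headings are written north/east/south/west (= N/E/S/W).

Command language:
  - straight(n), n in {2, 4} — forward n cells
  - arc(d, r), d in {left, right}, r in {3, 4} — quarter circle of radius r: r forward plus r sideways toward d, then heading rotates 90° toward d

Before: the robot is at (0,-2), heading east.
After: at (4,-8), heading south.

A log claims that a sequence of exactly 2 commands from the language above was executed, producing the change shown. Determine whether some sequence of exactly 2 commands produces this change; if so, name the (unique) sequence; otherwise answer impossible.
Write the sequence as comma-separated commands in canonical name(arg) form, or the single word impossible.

key: position moved to (4,-8) AND the heading swung to S — translation plus rotation needed
initial: at (0,-2), heading east
t=1 arc(right, 4) ⇒ at (4,-6), heading south
t=2 straight(2) ⇒ at (4,-8), heading south
no other 2-command option fits: unique.

arc(right, 4), straight(2)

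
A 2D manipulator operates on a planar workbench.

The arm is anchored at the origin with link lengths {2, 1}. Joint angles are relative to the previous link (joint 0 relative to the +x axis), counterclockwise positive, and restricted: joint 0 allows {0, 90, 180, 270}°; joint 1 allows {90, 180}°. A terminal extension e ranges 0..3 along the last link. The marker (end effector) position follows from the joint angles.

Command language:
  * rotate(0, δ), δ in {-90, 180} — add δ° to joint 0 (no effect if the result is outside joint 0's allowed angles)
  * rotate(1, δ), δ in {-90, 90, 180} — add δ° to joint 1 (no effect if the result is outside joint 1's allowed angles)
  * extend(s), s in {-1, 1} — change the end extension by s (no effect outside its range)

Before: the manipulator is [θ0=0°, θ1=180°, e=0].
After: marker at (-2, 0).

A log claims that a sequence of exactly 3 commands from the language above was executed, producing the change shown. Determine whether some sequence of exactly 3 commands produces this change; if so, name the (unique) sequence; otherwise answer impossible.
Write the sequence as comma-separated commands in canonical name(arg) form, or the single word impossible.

from: [θ0=0°, θ1=180°, e=0]
1. extend(1) → [θ0=0°, θ1=180°, e=1]
2. extend(1) → [θ0=0°, θ1=180°, e=2]
3. extend(1) → [θ0=0°, θ1=180°, e=3]
all 343 alternatives checked — unique.

extend(1), extend(1), extend(1)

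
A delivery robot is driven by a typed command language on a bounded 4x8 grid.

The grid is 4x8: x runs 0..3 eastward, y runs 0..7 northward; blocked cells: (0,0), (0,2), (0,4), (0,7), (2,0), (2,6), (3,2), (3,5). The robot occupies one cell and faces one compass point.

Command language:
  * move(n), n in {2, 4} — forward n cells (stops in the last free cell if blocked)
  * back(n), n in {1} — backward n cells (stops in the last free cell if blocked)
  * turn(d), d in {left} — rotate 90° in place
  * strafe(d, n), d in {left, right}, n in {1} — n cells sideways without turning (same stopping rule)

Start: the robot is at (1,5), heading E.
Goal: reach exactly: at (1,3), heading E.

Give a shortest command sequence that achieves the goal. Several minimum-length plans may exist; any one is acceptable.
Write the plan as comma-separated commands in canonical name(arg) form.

from: at (1,5), heading E
t=1 strafe(right, 1) ⇒ at (1,4), heading E
t=2 strafe(right, 1) ⇒ at (1,3), heading E
nothing shorter than 2 reaches the goal.

strafe(right, 1), strafe(right, 1)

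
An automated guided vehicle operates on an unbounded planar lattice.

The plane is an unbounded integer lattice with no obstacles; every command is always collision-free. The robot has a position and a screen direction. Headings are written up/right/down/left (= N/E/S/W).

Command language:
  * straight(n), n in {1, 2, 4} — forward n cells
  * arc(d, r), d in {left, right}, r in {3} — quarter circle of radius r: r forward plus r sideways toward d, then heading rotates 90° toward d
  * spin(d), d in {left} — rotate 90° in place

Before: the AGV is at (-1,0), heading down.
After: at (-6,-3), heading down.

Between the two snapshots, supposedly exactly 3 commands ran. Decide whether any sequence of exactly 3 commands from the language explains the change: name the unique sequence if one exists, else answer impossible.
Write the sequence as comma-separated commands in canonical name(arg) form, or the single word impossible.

arc(right, 3), straight(2), spin(left)

key: running spin(left) before arc(right, 3) would end elsewhere — order is forced
from: at (-1,0), heading down
1. arc(right, 3) → at (-4,-3), heading left
2. straight(2) → at (-6,-3), heading left
3. spin(left) → at (-6,-3), heading down
no rival 3-sequence matches.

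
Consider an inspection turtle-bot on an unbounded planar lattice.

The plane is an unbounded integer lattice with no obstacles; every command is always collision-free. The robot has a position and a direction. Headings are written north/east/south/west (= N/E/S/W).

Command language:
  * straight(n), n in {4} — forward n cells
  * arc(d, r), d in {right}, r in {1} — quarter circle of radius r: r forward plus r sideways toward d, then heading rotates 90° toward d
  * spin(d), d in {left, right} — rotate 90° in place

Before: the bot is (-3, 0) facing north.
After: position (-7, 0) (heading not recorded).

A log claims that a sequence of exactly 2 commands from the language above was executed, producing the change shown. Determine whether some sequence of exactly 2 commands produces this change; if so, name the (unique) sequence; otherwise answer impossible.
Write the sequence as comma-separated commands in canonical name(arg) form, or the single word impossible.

spin(left), straight(4)

key: order matters: swapping spin(left) and straight(4) lands elsewhere
t0: (-3, 0) facing north
[1] after spin(left): (-3, 0) facing west
[2] after straight(4): (-7, 0) facing west
uniquely the one of 16 2-step routes that fits.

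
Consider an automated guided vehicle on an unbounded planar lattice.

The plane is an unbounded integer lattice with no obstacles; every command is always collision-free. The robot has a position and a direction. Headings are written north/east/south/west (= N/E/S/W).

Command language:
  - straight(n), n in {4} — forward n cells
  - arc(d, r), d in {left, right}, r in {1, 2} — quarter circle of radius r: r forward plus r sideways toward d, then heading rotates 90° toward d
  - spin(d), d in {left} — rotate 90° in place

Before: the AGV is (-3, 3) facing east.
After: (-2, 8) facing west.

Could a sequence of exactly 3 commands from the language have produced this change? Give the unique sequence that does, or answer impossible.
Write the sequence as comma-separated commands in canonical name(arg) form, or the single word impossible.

key: running spin(left) before arc(left, 1) would end elsewhere — order is forced
t0: (-3, 3) facing east
1. arc(left, 1) → (-2, 4) facing north
2. straight(4) → (-2, 8) facing north
3. spin(left) → (-2, 8) facing west
all 216 alternatives checked — unique.

arc(left, 1), straight(4), spin(left)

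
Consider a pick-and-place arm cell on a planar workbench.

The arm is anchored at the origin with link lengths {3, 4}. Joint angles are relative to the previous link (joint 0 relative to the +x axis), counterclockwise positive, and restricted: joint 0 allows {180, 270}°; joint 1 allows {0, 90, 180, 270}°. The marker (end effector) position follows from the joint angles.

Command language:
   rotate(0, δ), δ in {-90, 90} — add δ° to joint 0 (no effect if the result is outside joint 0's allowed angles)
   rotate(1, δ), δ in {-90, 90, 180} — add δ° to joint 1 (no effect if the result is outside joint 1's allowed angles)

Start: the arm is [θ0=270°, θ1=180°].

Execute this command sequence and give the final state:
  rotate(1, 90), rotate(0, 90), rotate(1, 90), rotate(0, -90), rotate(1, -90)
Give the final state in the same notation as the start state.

[θ0=180°, θ1=270°]

initial: [θ0=270°, θ1=180°]
t=1 rotate(1, 90) ⇒ [θ0=270°, θ1=270°]
t=2 rotate(0, 90) ⇒ [θ0=270°, θ1=270°]
t=3 rotate(1, 90) ⇒ [θ0=270°, θ1=0°]
t=4 rotate(0, -90) ⇒ [θ0=180°, θ1=0°]
t=5 rotate(1, -90) ⇒ [θ0=180°, θ1=270°]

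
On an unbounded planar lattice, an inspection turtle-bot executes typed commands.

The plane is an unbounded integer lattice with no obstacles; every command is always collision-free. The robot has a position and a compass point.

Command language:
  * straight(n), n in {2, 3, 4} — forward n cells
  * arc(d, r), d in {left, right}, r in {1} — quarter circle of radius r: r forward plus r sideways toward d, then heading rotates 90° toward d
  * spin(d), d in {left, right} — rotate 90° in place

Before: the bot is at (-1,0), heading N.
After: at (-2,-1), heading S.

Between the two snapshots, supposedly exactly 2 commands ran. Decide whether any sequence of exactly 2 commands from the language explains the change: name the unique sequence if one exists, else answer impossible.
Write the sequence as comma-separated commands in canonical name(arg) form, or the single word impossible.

spin(left), arc(left, 1)

key: position moved to (-2,-1) AND the heading swung to S — translation plus rotation needed
from: at (-1,0), heading N
1. spin(left) → at (-1,0), heading W
2. arc(left, 1) → at (-2,-1), heading S
no rival 2-sequence matches.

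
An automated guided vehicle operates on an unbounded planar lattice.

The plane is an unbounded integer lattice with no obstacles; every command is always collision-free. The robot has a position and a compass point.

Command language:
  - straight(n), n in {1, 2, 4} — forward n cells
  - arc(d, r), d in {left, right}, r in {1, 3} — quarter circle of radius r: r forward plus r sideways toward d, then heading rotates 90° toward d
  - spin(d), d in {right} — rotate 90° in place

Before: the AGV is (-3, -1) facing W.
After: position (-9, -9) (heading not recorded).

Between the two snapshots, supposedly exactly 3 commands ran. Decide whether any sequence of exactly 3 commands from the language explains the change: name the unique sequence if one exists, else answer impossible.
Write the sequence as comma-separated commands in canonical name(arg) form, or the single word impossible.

key: running arc(right, 3) before arc(left, 3) would end elsewhere — order is forced
from: (-3, -1) facing W
step 1 (arc(left, 3)): (-6, -4) facing S
step 2 (straight(2)): (-6, -6) facing S
step 3 (arc(right, 3)): (-9, -9) facing W
all 512 alternatives checked — unique.

arc(left, 3), straight(2), arc(right, 3)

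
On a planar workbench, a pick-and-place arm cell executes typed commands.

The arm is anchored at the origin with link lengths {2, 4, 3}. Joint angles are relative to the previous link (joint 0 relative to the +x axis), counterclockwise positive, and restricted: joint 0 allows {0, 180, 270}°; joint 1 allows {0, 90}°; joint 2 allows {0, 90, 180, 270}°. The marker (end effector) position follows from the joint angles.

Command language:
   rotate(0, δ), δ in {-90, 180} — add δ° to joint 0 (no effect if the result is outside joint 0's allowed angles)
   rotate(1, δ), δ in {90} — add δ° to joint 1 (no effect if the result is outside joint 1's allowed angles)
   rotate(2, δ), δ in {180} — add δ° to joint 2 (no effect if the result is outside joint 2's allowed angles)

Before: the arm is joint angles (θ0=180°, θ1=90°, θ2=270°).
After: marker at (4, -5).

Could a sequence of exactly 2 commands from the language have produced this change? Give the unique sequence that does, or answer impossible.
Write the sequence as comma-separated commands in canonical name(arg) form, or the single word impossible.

key: order matters: swapping rotate(0, 180) and rotate(0, -90) lands elsewhere
initial: joint angles (θ0=180°, θ1=90°, θ2=270°)
t=1 rotate(0, 180) ⇒ joint angles (θ0=0°, θ1=90°, θ2=270°)
t=2 rotate(0, -90) ⇒ joint angles (θ0=270°, θ1=90°, θ2=270°)
all 16 alternatives checked — unique.

rotate(0, 180), rotate(0, -90)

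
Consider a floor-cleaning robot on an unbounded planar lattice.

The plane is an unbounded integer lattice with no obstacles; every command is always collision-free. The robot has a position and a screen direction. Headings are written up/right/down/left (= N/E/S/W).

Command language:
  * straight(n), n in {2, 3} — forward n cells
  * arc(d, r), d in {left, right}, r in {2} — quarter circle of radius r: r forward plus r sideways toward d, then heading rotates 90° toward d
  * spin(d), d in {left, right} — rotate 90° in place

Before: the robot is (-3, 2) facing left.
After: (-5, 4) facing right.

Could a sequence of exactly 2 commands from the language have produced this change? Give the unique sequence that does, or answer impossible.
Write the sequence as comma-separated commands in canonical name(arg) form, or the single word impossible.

key: running spin(right) before arc(right, 2) would end elsewhere — order is forced
from: (-3, 2) facing left
[1] after arc(right, 2): (-5, 4) facing up
[2] after spin(right): (-5, 4) facing right
no other 2-command option fits: unique.

arc(right, 2), spin(right)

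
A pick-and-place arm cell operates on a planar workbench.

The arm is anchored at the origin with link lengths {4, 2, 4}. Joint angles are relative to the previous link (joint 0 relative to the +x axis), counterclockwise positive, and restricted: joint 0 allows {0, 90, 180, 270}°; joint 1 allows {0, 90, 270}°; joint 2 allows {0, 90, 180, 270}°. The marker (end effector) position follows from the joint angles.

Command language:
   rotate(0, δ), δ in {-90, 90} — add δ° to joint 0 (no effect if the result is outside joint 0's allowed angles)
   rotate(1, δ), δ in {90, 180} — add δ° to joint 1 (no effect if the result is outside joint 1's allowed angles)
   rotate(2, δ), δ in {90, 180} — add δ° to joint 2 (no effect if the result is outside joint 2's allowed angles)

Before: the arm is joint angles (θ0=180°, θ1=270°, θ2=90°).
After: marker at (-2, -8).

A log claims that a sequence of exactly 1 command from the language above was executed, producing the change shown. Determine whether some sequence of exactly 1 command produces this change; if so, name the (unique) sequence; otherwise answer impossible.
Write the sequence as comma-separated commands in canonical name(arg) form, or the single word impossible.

rotate(0, 90)

begin: joint angles (θ0=180°, θ1=270°, θ2=90°)
t=1 rotate(0, 90) ⇒ joint angles (θ0=270°, θ1=270°, θ2=90°)
no rival 1-sequence matches.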